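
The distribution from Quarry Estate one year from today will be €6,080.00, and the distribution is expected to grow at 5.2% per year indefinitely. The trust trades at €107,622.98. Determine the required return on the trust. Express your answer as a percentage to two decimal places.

10.85%

P = D₁/(r − g) ⇒ r = D₁/P + g = €6,080.0000/€107,622.98 + 0.052 = 0.056494 + 0.052 = 0.108494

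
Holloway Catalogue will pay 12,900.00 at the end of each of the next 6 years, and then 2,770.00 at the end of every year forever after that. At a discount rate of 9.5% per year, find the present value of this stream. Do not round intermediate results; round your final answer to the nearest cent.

PV of 6-year annuity: 12,900.00 × [1 − (1+0.095)^−6] / 0.095 = 57015.74735
Perpetuity value at year 6: 2,770.00 / 0.095 = 29157.89474
PV of perpetuity: 29157.89474 / (1+0.095)^6 = 16914.97845
Total PV = 57015.74735 + 16914.97845 = 73930.72579

73930.73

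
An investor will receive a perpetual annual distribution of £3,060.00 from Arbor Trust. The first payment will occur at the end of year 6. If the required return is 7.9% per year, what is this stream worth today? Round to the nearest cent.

Value at end of year 5: C / r = £3,060.00 / 0.079 = £38,734.1772
Discount to today: PV = £38,734.1772 / (1 + 0.079)^5 = £38,734.1772 / 1.462538 = £26,484.22

£26484.22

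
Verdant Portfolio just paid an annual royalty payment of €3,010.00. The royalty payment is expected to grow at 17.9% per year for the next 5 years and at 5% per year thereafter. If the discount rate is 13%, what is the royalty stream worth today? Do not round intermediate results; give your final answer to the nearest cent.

€65972.30

D_1 = 3548.79000
D_2 = 4184.02341
D_3 = 4932.96360
D_4 = 5815.96408
D_5 = 6857.02166
Terminal value at year 5: TV = D_5×(1+g_2)/(r−g_2) = 7199.87274/0.08 = 89998.40924
P_0 = D_1/(1+r)^1 + D_2/(1+r)^2 + D_3/(1+r)^3 + D_4/(1+r)^4 + D_5/(1+r)^5 + TV/(1+r)^5
    = 3140.52212 + 3276.70406 + 3418.79122 + 3567.03969 + 3721.71664 + 48847.53084 = 65972.30457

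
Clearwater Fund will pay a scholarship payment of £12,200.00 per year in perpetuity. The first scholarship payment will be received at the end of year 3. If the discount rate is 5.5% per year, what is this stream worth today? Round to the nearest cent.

Value at end of year 2: C / r = £12,200.00 / 0.055 = £221,818.1818
Discount to today: PV = £221,818.1818 / (1 + 0.055)^2 = £221,818.1818 / 1.113025 = £199,293.08

£199293.08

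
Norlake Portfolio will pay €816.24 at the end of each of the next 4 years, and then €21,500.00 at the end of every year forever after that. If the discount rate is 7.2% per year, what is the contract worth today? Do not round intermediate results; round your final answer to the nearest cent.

PV of 4-year annuity: €816.24 × [1 − (1+0.072)^−4] / 0.072 = 2752.34000
Perpetuity value at year 4: €21,500.00 / 0.072 = 298611.11111
PV of perpetuity: 298611.11111 / (1+0.072)^4 = 226113.67160
Total PV = 2752.34000 + 226113.67160 = 228866.01160

€228866.01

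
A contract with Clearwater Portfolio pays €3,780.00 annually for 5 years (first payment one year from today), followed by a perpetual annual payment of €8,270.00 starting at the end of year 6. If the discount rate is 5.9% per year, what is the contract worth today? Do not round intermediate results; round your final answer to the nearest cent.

€121204.41

PV of 5-year annuity: €3,780.00 × [1 − (1+0.059)^−5] / 0.059 = 15966.14509
Perpetuity value at year 5: €8,270.00 / 0.059 = 140169.49153
PV of perpetuity: 140169.49153 / (1+0.059)^5 = 105238.26933
Total PV = 15966.14509 + 105238.26933 = 121204.41442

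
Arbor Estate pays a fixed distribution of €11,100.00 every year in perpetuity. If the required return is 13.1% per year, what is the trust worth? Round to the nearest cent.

€84732.82

Level perpetuity: PV = C / r = €11,100.00 / 0.131 = €84,732.82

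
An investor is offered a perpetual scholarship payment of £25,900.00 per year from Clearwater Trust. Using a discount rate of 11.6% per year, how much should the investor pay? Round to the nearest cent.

£223275.86

Level perpetuity: PV = C / r = £25,900.00 / 0.116 = £223,275.86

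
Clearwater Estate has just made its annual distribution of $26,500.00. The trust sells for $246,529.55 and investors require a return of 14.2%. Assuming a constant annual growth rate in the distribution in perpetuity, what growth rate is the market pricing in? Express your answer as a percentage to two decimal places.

P = D₀(1+g)/(r−g) ⇒ P(r−g) = D₀(1+g) ⇒ g(P+D₀) = P·r − D₀
g = (P·r − D₀)/(P + D₀) = ($246,529.55×0.142 − $26,500.00) / ($246,529.55 + $26,500.00) = 0.031159

3.12%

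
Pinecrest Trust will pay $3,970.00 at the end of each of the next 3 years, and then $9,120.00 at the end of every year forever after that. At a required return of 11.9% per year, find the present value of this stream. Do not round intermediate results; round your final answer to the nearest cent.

$64247.94

PV of 3-year annuity: $3,970.00 × [1 − (1+0.119)^−3] / 0.119 = 9551.67949
Perpetuity value at year 3: $9,120.00 / 0.119 = 76638.65546
PV of perpetuity: 76638.65546 / (1+0.119)^3 = 54696.25824
Total PV = 9551.67949 + 54696.25824 = 64247.93773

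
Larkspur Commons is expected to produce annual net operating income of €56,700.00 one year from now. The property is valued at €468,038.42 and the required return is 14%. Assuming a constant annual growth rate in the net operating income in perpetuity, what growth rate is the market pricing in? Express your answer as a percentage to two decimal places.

P = D₁/(r−g) ⇒ g = r − D₁/P = 0.14 − €56,700.00/€468,038.42 = 0.018856

1.89%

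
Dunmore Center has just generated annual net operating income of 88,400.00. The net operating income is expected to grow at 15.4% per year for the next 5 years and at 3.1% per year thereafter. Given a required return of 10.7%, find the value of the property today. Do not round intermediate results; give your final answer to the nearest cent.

1977934.76

D_1 = 102013.60000
D_2 = 117723.69440
D_3 = 135853.14334
D_4 = 156774.52741
D_5 = 180917.80463
Terminal value at year 5: TV = D_5×(1+g_2)/(r−g_2) = 186526.25658/0.076 = 2454292.84969
P_0 = D_1/(1+r)^1 + D_2/(1+r)^2 + D_3/(1+r)^3 + D_4/(1+r)^4 + D_5/(1+r)^5 + TV/(1+r)^5
    = 92153.20687 + 96065.76398 + 100144.43688 + 104396.27838 + 108828.64069 + 1476346.42834 = 1977934.75514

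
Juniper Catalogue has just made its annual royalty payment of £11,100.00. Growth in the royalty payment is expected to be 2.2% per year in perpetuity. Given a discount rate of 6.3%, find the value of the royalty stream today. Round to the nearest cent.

£276687.80

D₁ = D₀ × (1 + g) = £11,100.00 × 1.022 = £11,344.2000
Growing perpetuity: P = D₁ / (r − g) = £11,344.2000 / (0.063 − 0.022) = £276,687.80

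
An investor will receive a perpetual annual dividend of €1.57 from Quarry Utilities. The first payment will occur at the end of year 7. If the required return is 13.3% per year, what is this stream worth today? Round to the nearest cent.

Value at end of year 6: C / r = €1.57 / 0.133 = €11.8045
Discount to today: PV = €11.8045 / (1 + 0.133)^6 = €11.8045 / 2.115336 = €5.58

€5.58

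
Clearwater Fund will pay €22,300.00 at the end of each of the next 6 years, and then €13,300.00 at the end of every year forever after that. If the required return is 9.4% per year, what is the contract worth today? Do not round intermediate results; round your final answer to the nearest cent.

PV of 6-year annuity: €22,300.00 × [1 − (1+0.094)^−6] / 0.094 = 98854.12183
Perpetuity value at year 6: €13,300.00 / 0.094 = 141489.36170
PV of perpetuity: 141489.36170 / (1+0.094)^6 = 82531.52223
Total PV = 98854.12183 + 82531.52223 = 181385.64405

€181385.64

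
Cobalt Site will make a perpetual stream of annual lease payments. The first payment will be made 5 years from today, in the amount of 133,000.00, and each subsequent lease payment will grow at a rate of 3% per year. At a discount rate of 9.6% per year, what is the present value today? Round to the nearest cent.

1396578.94

Value at end of year 4: C₁ / (r − g) = 133,000.00 / (0.096 − 0.03) = 2,015,151.5152
Discount to today: PV = 2,015,151.5152 / (1 + 0.096)^4 = 2,015,151.5152 / 1.442920 = 1,396,578.94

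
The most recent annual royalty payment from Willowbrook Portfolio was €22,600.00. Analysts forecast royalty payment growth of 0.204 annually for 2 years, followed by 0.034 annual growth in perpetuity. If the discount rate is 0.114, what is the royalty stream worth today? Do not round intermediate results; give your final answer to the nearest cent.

€392034.94

D_1 = 27210.40000
D_2 = 32761.32160
Terminal value at year 2: TV = D_2×(1+g_2)/(r−g_2) = 33875.20653/0.08 = 423440.08168
P_0 = D_1/(1+r)^1 + D_2/(1+r)^2 + TV/(1+r)^2
    = 24425.85278 + 26399.21611 + 341209.86827 = 392034.93716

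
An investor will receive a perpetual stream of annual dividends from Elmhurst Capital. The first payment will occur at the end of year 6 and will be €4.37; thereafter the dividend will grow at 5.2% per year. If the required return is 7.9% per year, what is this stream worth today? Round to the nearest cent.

Value at end of year 5: C₁ / (r − g) = €4.37 / (0.079 − 0.052) = €161.8519
Discount to today: PV = €161.8519 / (1 + 0.079)^5 = €161.8519 / 1.462538 = €110.67

€110.67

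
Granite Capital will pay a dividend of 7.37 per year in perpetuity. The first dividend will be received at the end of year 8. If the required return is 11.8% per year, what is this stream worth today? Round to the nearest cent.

Value at end of year 7: C / r = 7.37 / 0.118 = 62.4576
Discount to today: PV = 62.4576 / (1 + 0.118)^7 = 62.4576 / 2.183195 = 28.61

28.61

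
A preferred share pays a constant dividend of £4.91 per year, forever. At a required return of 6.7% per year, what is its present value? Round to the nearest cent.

£73.28

Level perpetuity: PV = C / r = £4.91 / 0.067 = £73.28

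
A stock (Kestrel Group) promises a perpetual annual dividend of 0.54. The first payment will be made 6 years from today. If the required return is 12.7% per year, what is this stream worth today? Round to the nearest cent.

Value at end of year 5: C / r = 0.54 / 0.127 = 4.2520
Discount to today: PV = 4.2520 / (1 + 0.127)^5 = 4.2520 / 1.818108 = 2.34

2.34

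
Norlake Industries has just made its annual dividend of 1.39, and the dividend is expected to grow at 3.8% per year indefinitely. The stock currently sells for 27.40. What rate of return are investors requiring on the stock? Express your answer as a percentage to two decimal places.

9.07%

D₁ = 1.39 × 1.038 = 1.4428
P = D₁/(r − g) ⇒ r = D₁/P + g = 1.4428/27.40 + 0.038 = 0.052658 + 0.038 = 0.090658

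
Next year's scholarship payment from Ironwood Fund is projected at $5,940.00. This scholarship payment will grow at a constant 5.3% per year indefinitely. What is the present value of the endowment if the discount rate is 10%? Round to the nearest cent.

$126382.98

Growing perpetuity: P = D₁ / (r − g) = $5,940.0000 / (0.1 − 0.053) = $126,382.98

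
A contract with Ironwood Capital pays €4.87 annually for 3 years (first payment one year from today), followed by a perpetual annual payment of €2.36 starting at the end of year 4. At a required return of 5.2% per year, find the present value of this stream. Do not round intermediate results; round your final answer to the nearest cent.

€52.19

PV of 3-year annuity: €4.87 × [1 − (1+0.052)^−3] / 0.052 = 13.21267
Perpetuity value at year 3: €2.36 / 0.052 = 45.38462
PV of perpetuity: 45.38462 / (1+0.052)^3 = 38.98176
Total PV = 13.21267 + 38.98176 = 52.19443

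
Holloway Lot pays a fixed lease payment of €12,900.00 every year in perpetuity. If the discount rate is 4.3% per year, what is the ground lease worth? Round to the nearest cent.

€300000.00

Level perpetuity: PV = C / r = €12,900.00 / 0.043 = €300,000.00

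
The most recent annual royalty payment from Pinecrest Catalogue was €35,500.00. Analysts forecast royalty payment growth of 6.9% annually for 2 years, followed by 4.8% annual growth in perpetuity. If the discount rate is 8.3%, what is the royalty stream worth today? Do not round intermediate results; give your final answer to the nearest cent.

D_1 = 37949.50000
D_2 = 40568.01550
Terminal value at year 2: TV = D_2×(1+g_2)/(r−g_2) = 42515.28024/0.035 = 1214722.29269
P_0 = D_1/(1+r)^1 + D_2/(1+r)^2 + TV/(1+r)^2
    = 35041.08957 + 34588.11149 + 1035666.88125 = 1105296.08231

€1105296.08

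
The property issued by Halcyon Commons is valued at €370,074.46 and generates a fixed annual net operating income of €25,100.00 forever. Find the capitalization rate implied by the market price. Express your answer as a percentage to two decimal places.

6.78%

P = C/r ⇒ r = C/P = €25,100.00/€370,074.46 = 0.067824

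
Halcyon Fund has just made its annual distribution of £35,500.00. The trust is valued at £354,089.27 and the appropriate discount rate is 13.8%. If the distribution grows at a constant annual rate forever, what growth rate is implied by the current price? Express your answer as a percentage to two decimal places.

3.43%

P = D₀(1+g)/(r−g) ⇒ P(r−g) = D₀(1+g) ⇒ g(P+D₀) = P·r − D₀
g = (P·r − D₀)/(P + D₀) = (£354,089.27×0.138 − £35,500.00) / (£354,089.27 + £35,500.00) = 0.034304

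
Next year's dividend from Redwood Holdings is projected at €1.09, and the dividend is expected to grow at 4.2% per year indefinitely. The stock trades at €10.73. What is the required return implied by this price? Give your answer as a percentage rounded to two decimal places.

P = D₁/(r − g) ⇒ r = D₁/P + g = €1.0900/€10.73 + 0.042 = 0.101584 + 0.042 = 0.143584

14.36%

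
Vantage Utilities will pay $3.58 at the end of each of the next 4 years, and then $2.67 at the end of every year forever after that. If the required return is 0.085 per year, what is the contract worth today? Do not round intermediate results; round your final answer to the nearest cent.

PV of 4-year annuity: $3.58 × [1 − (1+0.085)^−4] / 0.085 = 11.72664
Perpetuity value at year 4: $2.67 / 0.085 = 31.41176
PV of perpetuity: 31.41176 / (1+0.085)^4 = 22.66592
Total PV = 11.72664 + 22.66592 = 34.39256

$34.39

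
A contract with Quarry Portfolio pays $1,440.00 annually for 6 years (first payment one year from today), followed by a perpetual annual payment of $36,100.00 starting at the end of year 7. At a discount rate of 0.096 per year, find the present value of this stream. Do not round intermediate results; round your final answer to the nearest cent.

$223302.27

PV of 6-year annuity: $1,440.00 × [1 − (1+0.096)^−6] / 0.096 = 6345.77994
Perpetuity value at year 6: $36,100.00 / 0.096 = 376041.66667
PV of perpetuity: 376041.66667 / (1+0.096)^6 = 216956.48895
Total PV = 6345.77994 + 216956.48895 = 223302.26890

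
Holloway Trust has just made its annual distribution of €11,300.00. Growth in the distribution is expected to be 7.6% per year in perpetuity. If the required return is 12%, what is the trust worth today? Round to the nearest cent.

€276336.36

D₁ = D₀ × (1 + g) = €11,300.00 × 1.076 = €12,158.8000
Growing perpetuity: P = D₁ / (r − g) = €12,158.8000 / (0.12 − 0.076) = €276,336.36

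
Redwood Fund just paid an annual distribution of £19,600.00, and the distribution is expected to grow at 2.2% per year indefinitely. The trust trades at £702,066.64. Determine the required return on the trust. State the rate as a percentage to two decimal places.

5.05%

D₁ = £19,600.00 × 1.022 = £20,031.2000
P = D₁/(r − g) ⇒ r = D₁/P + g = £20,031.2000/£702,066.64 + 0.022 = 0.028532 + 0.022 = 0.050532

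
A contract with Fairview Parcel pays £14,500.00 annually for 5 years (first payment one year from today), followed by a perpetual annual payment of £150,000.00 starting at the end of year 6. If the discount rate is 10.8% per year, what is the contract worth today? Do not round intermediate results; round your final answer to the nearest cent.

PV of 5-year annuity: £14,500.00 × [1 − (1+0.108)^−5] / 0.108 = 53861.22232
Perpetuity value at year 5: £150,000.00 / 0.108 = 1388888.88889
PV of perpetuity: 1388888.88889 / (1+0.108)^5 = 831703.83036
Total PV = 53861.22232 + 831703.83036 = 885565.05269

£885565.05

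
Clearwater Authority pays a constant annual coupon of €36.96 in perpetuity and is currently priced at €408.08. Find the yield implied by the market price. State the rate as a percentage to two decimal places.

P = C/r ⇒ r = C/P = €36.96/€408.08 = 0.090570

9.06%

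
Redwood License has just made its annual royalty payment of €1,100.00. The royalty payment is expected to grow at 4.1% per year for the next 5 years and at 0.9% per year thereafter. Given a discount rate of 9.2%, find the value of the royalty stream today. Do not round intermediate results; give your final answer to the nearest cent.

D_1 = 1145.10000
D_2 = 1192.04910
D_3 = 1240.92311
D_4 = 1291.80096
D_5 = 1344.76480
Terminal value at year 5: TV = D_5×(1+g_2)/(r−g_2) = 1356.86768/0.083 = 16347.80341
P_0 = D_1/(1+r)^1 + D_2/(1+r)^2 + D_3/(1+r)^3 + D_4/(1+r)^4 + D_5/(1+r)^5 + TV/(1+r)^5
    = 1048.62637 + 999.65206 + 952.96502 + 908.45841 + 866.03041 + 10528.00820 = 15303.74048

€15303.74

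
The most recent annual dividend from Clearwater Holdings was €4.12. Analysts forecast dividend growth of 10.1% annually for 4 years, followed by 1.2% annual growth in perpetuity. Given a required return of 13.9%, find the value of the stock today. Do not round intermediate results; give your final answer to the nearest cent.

D_1 = 4.53612
D_2 = 4.99427
D_3 = 5.49869
D_4 = 6.05406
Terminal value at year 4: TV = D_4×(1+g_2)/(r−g_2) = 6.12671/0.127 = 48.24178
P_0 = D_1/(1+r)^1 + D_2/(1+r)^2 + D_3/(1+r)^3 + D_4/(1+r)^4 + TV/(1+r)^4
    = 3.98255 + 3.84968 + 3.72124 + 3.59709 + 28.66345 = 43.81400

€43.81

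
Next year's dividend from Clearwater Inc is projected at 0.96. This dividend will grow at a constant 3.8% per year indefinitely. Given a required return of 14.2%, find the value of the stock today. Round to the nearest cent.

9.23

Growing perpetuity: P = D₁ / (r − g) = 0.9600 / (0.142 − 0.038) = 9.23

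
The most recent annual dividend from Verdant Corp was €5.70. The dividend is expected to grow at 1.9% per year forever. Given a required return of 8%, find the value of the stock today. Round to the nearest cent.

€95.22

D₁ = D₀ × (1 + g) = €5.70 × 1.019 = €5.8083
Growing perpetuity: P = D₁ / (r − g) = €5.8083 / (0.08 − 0.019) = €95.22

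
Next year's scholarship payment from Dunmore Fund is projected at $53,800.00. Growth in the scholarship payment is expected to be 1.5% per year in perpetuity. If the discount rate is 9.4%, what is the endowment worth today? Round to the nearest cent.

Growing perpetuity: P = D₁ / (r − g) = $53,800.0000 / (0.094 − 0.015) = $681,012.66

$681012.66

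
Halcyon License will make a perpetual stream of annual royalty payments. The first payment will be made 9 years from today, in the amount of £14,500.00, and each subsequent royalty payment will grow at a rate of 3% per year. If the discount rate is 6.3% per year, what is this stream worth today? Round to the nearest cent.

Value at end of year 8: C₁ / (r − g) = £14,500.00 / (0.063 − 0.03) = £439,393.9394
Discount to today: PV = £439,393.9394 / (1 + 0.063)^8 = £439,393.9394 / 1.630295 = £269,518.11

£269518.11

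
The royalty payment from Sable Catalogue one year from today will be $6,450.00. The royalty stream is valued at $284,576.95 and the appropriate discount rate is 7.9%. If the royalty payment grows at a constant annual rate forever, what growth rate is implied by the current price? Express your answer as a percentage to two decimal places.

P = D₁/(r−g) ⇒ g = r − D₁/P = 0.079 − $6,450.00/$284,576.95 = 0.056335

5.63%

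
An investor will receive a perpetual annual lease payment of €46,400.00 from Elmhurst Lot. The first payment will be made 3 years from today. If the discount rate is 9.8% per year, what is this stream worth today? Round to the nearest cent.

Value at end of year 2: C / r = €46,400.00 / 0.098 = €473,469.3878
Discount to today: PV = €473,469.3878 / (1 + 0.098)^2 = €473,469.3878 / 1.205604 = €392,723.80

€392723.80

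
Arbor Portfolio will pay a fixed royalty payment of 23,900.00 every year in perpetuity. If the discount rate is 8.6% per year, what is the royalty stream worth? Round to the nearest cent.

Level perpetuity: PV = C / r = 23,900.00 / 0.086 = 277,906.98

277906.98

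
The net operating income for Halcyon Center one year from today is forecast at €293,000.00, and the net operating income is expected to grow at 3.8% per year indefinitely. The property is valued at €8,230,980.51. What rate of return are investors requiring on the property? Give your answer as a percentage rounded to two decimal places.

7.36%

P = D₁/(r − g) ⇒ r = D₁/P + g = €293,000.0000/€8,230,980.51 + 0.038 = 0.035597 + 0.038 = 0.073597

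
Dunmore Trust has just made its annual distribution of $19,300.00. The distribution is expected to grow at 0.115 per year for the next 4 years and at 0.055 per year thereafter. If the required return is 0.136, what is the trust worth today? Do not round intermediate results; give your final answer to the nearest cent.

D_1 = 21519.50000
D_2 = 23994.24250
D_3 = 26753.58039
D_4 = 29830.24213
Terminal value at year 4: TV = D_4×(1+g_2)/(r−g_2) = 31470.90545/0.081 = 388529.69691
P_0 = D_1/(1+r)^1 + D_2/(1+r)^2 + D_3/(1+r)^3 + D_4/(1+r)^4 + TV/(1+r)^4
    = 18943.22183 + 18593.03903 + 18249.32968 + 17911.97412 + 233297.93450 = 306995.49917

$306995.50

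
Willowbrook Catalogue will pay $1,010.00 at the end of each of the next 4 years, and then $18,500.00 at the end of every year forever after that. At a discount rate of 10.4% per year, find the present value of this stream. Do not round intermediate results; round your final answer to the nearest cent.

$122920.34

PV of 4-year annuity: $1,010.00 × [1 − (1+0.104)^−4] / 0.104 = 3174.03787
Perpetuity value at year 4: $18,500.00 / 0.104 = 177884.61538
PV of perpetuity: 177884.61538 / (1+0.104)^4 = 119746.29789
Total PV = 3174.03787 + 119746.29789 = 122920.33577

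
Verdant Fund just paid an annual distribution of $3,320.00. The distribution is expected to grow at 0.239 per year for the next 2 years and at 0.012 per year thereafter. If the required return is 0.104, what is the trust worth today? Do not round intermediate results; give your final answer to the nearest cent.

$53905.19

D_1 = 4113.48000
D_2 = 5096.60172
Terminal value at year 2: TV = D_2×(1+g_2)/(r−g_2) = 5157.76094/0.092 = 56062.61892
P_0 = D_1/(1+r)^1 + D_2/(1+r)^2 + TV/(1+r)^2
    = 3725.97826 + 4181.60060 + 45997.60663 = 53905.18549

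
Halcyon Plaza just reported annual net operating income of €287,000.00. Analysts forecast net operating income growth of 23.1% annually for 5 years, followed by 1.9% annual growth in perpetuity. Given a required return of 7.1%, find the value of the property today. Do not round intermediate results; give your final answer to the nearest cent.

D_1 = 353297.00000
D_2 = 434908.60700
D_3 = 535372.49522
D_4 = 659043.54161
D_5 = 811282.59972
Terminal value at year 5: TV = D_5×(1+g_2)/(r−g_2) = 826696.96912/0.052 = 15898018.63691
P_0 = D_1/(1+r)^1 + D_2/(1+r)^2 + D_3/(1+r)^3 + D_4/(1+r)^4 + D_5/(1+r)^5 + TV/(1+r)^5
    = 329875.81699 + 379156.98480 + 435800.41857 + 500905.98997 + 575737.88390 + 11282248.14789 = 13503725.24211

€13503725.24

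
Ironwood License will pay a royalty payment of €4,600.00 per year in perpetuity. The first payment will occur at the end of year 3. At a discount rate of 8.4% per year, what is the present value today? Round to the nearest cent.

€46603.66

Value at end of year 2: C / r = €4,600.00 / 0.084 = €54,761.9048
Discount to today: PV = €54,761.9048 / (1 + 0.084)^2 = €54,761.9048 / 1.175056 = €46,603.66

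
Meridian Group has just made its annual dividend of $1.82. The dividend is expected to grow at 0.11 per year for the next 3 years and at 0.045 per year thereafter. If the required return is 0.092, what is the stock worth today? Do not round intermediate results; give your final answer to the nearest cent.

D_1 = 2.02020
D_2 = 2.24242
D_3 = 2.48909
Terminal value at year 3: TV = D_3×(1+g_2)/(r−g_2) = 2.60110/0.047 = 55.34250
P_0 = D_1/(1+r)^1 + D_2/(1+r)^2 + D_3/(1+r)^3 + TV/(1+r)^3
    = 1.85000 + 1.88049 + 1.91149 + 42.50019 = 48.14217

$48.14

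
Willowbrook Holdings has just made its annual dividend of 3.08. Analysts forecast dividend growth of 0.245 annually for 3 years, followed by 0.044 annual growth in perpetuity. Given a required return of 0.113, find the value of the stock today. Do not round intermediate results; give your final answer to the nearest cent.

76.84

D_1 = 3.83460
D_2 = 4.77408
D_3 = 5.94373
Terminal value at year 3: TV = D_3×(1+g_2)/(r−g_2) = 6.20525/0.069 = 89.93116
P_0 = D_1/(1+r)^1 + D_2/(1+r)^2 + D_3/(1+r)^3 + TV/(1+r)^3
    = 3.44528 + 3.85389 + 4.31095 + 65.22659 = 76.83672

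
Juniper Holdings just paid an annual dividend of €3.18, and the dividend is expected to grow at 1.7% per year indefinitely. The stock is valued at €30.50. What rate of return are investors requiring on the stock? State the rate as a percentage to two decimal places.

12.30%

D₁ = €3.18 × 1.017 = €3.2341
P = D₁/(r − g) ⇒ r = D₁/P + g = €3.2341/€30.50 + 0.017 = 0.106035 + 0.017 = 0.123035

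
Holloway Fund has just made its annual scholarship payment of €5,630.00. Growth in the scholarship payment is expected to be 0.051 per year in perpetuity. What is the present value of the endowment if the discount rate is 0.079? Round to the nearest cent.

D₁ = D₀ × (1 + g) = €5,630.00 × 1.051 = €5,917.1300
Growing perpetuity: P = D₁ / (r − g) = €5,917.1300 / (0.079 − 0.051) = €211,326.07

€211326.07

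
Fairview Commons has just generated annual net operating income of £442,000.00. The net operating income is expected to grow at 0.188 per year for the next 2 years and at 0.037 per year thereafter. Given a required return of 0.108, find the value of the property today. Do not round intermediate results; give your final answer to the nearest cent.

£8403618.55

D_1 = 525096.00000
D_2 = 623814.04800
Terminal value at year 2: TV = D_2×(1+g_2)/(r−g_2) = 646895.16778/0.071 = 9111199.54614
P_0 = D_1/(1+r)^1 + D_2/(1+r)^2 + TV/(1+r)^2
    = 473913.35740 + 508130.92833 + 7421574.26311 = 8403618.54884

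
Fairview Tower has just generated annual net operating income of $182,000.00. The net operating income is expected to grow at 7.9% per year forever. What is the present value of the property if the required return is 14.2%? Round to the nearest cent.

D₁ = D₀ × (1 + g) = $182,000.00 × 1.079 = $196,378.0000
Growing perpetuity: P = D₁ / (r − g) = $196,378.0000 / (0.142 − 0.079) = $3,117,111.11

$3117111.11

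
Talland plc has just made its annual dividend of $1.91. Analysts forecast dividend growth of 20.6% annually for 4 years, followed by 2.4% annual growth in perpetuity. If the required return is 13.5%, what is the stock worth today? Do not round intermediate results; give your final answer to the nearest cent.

D_1 = 2.30346
D_2 = 2.77797
D_3 = 3.35024
D_4 = 4.04038
Terminal value at year 4: TV = D_4×(1+g_2)/(r−g_2) = 4.13735/0.111 = 37.27345
P_0 = D_1/(1+r)^1 + D_2/(1+r)^2 + D_3/(1+r)^3 + D_4/(1+r)^4 + TV/(1+r)^4
    = 2.02948 + 2.15643 + 2.29133 + 2.43466 + 22.46033 = 31.37224

$31.37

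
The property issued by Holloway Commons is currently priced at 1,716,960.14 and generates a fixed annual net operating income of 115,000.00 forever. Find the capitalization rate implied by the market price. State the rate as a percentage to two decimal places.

P = C/r ⇒ r = C/P = 115,000.00/1,716,960.14 = 0.066979

6.70%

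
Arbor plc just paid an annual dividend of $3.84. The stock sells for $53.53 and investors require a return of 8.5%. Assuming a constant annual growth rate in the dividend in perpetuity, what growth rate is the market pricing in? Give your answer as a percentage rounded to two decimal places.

P = D₀(1+g)/(r−g) ⇒ P(r−g) = D₀(1+g) ⇒ g(P+D₀) = P·r − D₀
g = (P·r − D₀)/(P + D₀) = ($53.53×0.085 − $3.84) / ($53.53 + $3.84) = 0.012377

1.24%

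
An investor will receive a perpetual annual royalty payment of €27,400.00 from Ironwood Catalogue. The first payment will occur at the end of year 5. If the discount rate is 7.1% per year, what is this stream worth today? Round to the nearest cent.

€293315.04

Value at end of year 4: C / r = €27,400.00 / 0.071 = €385,915.4930
Discount to today: PV = €385,915.4930 / (1 + 0.071)^4 = €385,915.4930 / 1.315703 = €293,315.04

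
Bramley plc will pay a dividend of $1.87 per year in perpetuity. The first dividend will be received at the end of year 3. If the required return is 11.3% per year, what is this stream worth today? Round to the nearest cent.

Value at end of year 2: C / r = $1.87 / 0.113 = $16.5487
Discount to today: PV = $16.5487 / (1 + 0.113)^2 = $16.5487 / 1.238769 = $13.36

$13.36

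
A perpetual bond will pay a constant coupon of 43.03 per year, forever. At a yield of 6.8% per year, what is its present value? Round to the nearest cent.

632.79

Level perpetuity: PV = C / r = 43.03 / 0.068 = 632.79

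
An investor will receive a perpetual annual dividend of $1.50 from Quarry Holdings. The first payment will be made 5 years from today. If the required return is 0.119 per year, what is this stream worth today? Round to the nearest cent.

$8.04

Value at end of year 4: C / r = $1.50 / 0.119 = $12.6050
Discount to today: PV = $12.6050 / (1 + 0.119)^4 = $12.6050 / 1.567907 = $8.04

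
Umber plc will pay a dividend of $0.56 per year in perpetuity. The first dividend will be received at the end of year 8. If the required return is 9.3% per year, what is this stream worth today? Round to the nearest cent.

$3.23

Value at end of year 7: C / r = $0.56 / 0.093 = $6.0215
Discount to today: PV = $6.0215 / (1 + 0.093)^7 = $6.0215 / 1.863550 = $3.23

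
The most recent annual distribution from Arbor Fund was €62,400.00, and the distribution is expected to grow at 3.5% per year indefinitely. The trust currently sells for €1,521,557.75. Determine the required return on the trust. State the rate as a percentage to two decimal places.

7.74%

D₁ = €62,400.00 × 1.035 = €64,584.0000
P = D₁/(r − g) ⇒ r = D₁/P + g = €64,584.0000/€1,521,557.75 + 0.035 = 0.042446 + 0.035 = 0.077446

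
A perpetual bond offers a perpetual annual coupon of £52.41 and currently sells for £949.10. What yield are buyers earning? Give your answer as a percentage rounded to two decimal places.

P = C/r ⇒ r = C/P = £52.41/£949.10 = 0.055221

5.52%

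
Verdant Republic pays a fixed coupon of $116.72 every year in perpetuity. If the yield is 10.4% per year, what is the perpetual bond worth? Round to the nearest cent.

Level perpetuity: PV = C / r = $116.72 / 0.104 = $1,122.31

$1122.31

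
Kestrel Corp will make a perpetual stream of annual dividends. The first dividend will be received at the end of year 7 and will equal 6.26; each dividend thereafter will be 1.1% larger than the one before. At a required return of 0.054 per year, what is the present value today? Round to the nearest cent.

106.18

Value at end of year 6: C₁ / (r − g) = 6.26 / (0.054 − 0.011) = 145.5814
Discount to today: PV = 145.5814 / (1 + 0.054)^6 = 145.5814 / 1.371020 = 106.18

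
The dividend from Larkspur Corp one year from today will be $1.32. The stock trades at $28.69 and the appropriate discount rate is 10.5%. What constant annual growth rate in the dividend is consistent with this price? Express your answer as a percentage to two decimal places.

P = D₁/(r−g) ⇒ g = r − D₁/P = 0.105 − $1.32/$28.69 = 0.058991

5.90%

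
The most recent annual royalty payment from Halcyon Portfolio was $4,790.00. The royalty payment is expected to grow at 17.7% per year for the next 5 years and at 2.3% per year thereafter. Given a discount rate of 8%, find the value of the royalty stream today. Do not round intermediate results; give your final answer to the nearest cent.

$163389.88

D_1 = 5637.83000
D_2 = 6635.72591
D_3 = 7810.24940
D_4 = 9192.66354
D_5 = 10819.76499
Terminal value at year 5: TV = D_5×(1+g_2)/(r−g_2) = 11068.61958/0.057 = 194186.30843
P_0 = D_1/(1+r)^1 + D_2/(1+r)^2 + D_3/(1+r)^3 + D_4/(1+r)^4 + D_5/(1+r)^5 + TV/(1+r)^5
    = 5220.21296 + 5689.06542 + 6200.02778 + 6756.88213 + 7363.75025 + 132159.93861 = 163389.87715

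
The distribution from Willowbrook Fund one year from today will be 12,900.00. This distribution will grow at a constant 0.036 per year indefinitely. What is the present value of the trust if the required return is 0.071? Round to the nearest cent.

Growing perpetuity: P = D₁ / (r − g) = 12,900.0000 / (0.071 − 0.036) = 368,571.43

368571.43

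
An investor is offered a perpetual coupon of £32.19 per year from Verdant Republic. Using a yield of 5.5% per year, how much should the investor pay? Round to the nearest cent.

£585.27

Level perpetuity: PV = C / r = £32.19 / 0.055 = £585.27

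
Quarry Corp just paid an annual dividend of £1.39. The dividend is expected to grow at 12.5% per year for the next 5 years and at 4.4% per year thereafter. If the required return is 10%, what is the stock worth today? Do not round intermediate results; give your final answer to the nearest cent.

£36.43

D_1 = 1.56375
D_2 = 1.75922
D_3 = 1.97912
D_4 = 2.22651
D_5 = 2.50483
Terminal value at year 5: TV = D_5×(1+g_2)/(r−g_2) = 2.61504/0.056 = 46.69710
P_0 = D_1/(1+r)^1 + D_2/(1+r)^2 + D_3/(1+r)^3 + D_4/(1+r)^4 + D_5/(1+r)^5 + TV/(1+r)^5
    = 1.42159 + 1.45390 + 1.48694 + 1.52074 + 1.55530 + 28.99522 = 36.43369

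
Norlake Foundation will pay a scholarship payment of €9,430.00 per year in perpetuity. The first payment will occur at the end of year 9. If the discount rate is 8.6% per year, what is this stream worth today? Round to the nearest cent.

Value at end of year 8: C / r = €9,430.00 / 0.086 = €109,651.1628
Discount to today: PV = €109,651.1628 / (1 + 0.086)^8 = €109,651.1628 / 1.934811 = €56,672.80

€56672.80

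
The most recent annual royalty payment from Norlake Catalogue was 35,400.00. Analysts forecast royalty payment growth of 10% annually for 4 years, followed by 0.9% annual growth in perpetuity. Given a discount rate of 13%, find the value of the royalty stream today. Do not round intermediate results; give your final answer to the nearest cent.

397521.31

D_1 = 38940.00000
D_2 = 42834.00000
D_3 = 47117.40000
D_4 = 51829.14000
Terminal value at year 4: TV = D_4×(1+g_2)/(r−g_2) = 52295.60226/0.121 = 432195.06000
P_0 = D_1/(1+r)^1 + D_2/(1+r)^2 + D_3/(1+r)^3 + D_4/(1+r)^4 + TV/(1+r)^4
    = 34460.17699 + 33545.30504 + 32654.72172 + 31787.78220 + 265073.32431 = 397521.31025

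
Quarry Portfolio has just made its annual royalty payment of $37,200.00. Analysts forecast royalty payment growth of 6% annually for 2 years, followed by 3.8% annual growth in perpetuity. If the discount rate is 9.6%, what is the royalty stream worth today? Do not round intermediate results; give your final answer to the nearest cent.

D_1 = 39432.00000
D_2 = 41797.92000
Terminal value at year 2: TV = D_2×(1+g_2)/(r−g_2) = 43386.24096/0.058 = 748038.63724
P_0 = D_1/(1+r)^1 + D_2/(1+r)^2 + TV/(1+r)^2
    = 35978.10219 + 34796.33971 + 622734.49341 = 693508.93531

$693508.94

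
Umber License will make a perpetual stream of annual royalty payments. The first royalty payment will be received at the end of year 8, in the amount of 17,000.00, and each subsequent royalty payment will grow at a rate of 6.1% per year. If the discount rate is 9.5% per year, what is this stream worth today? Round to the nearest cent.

264893.42

Value at end of year 7: C₁ / (r − g) = 17,000.00 / (0.095 − 0.061) = 500,000.0000
Discount to today: PV = 500,000.0000 / (1 + 0.095)^7 = 500,000.0000 / 1.887552 = 264,893.42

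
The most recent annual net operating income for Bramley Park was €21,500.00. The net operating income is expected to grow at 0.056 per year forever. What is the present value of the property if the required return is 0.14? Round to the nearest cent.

D₁ = D₀ × (1 + g) = €21,500.00 × 1.056 = €22,704.0000
Growing perpetuity: P = D₁ / (r − g) = €22,704.0000 / (0.14 − 0.056) = €270,285.71

€270285.71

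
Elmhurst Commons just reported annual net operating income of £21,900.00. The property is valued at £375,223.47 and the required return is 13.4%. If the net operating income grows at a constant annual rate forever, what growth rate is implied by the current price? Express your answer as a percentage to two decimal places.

P = D₀(1+g)/(r−g) ⇒ P(r−g) = D₀(1+g) ⇒ g(P+D₀) = P·r − D₀
g = (P·r − D₀)/(P + D₀) = (£375,223.47×0.134 − £21,900.00) / (£375,223.47 + £21,900.00) = 0.071464

7.15%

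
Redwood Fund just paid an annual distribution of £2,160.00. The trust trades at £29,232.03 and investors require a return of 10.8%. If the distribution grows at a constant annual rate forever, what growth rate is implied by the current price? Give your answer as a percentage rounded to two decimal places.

P = D₀(1+g)/(r−g) ⇒ P(r−g) = D₀(1+g) ⇒ g(P+D₀) = P·r − D₀
g = (P·r − D₀)/(P + D₀) = (£29,232.03×0.108 − £2,160.00) / (£29,232.03 + £2,160.00) = 0.031762

3.18%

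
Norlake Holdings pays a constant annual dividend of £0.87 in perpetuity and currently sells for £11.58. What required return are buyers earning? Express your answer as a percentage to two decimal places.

7.51%

P = C/r ⇒ r = C/P = £0.87/£11.58 = 0.075130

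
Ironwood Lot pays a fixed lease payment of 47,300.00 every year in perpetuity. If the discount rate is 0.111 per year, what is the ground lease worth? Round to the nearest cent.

426126.13

Level perpetuity: PV = C / r = 47,300.00 / 0.111 = 426,126.13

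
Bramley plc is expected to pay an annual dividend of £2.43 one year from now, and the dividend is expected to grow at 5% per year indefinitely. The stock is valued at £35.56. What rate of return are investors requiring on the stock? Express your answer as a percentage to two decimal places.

11.83%

P = D₁/(r − g) ⇒ r = D₁/P + g = £2.4300/£35.56 + 0.05 = 0.068335 + 0.05 = 0.118335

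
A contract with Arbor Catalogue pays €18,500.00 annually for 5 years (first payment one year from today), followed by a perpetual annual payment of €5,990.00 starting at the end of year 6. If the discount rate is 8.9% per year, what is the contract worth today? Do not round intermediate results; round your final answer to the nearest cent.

€116089.43

PV of 5-year annuity: €18,500.00 × [1 − (1+0.089)^−5] / 0.089 = 72145.64605
Perpetuity value at year 5: €5,990.00 / 0.089 = 67303.37079
PV of perpetuity: 67303.37079 / (1+0.089)^5 = 43943.78053
Total PV = 72145.64605 + 43943.78053 = 116089.42657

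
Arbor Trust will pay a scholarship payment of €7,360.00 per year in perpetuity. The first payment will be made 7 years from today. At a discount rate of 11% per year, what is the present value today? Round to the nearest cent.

Value at end of year 6: C / r = €7,360.00 / 0.11 = €66,909.0909
Discount to today: PV = €66,909.0909 / (1 + 0.11)^6 = €66,909.0909 / 1.870415 = €35,772.33

€35772.33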